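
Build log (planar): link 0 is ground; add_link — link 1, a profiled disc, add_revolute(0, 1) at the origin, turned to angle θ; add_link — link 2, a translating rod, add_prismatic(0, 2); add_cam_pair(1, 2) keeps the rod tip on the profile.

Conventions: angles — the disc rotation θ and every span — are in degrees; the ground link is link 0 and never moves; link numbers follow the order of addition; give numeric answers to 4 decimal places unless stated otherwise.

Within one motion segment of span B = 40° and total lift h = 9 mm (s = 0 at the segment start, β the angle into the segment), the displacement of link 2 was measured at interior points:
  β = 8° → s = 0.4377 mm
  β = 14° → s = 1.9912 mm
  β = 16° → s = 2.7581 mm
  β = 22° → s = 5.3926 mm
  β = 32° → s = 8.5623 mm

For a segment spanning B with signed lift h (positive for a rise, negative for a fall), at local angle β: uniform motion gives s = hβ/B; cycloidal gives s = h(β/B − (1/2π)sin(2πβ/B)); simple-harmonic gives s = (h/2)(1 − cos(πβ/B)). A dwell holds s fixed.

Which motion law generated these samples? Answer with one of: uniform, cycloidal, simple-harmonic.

candidates at β/B = r: uniform s = h·r (linear in β); cycloidal s = h·(r − sin(2πr)/(2π)); simple-harmonic s = (h/2)(1 − cos(πr))
β=8°: printed 0.4377 | uniform 1.8000, cycloidal 0.4377, simple-harmonic 0.8594
β=14°: printed 1.9912 | uniform 3.1500, cycloidal 1.9912, simple-harmonic 2.4570
β=16°: printed 2.7581 | uniform 3.6000, cycloidal 2.7581, simple-harmonic 3.1094
β=22°: printed 5.3926 | uniform 4.9500, cycloidal 5.3926, simple-harmonic 5.2040
β=32°: printed 8.5623 | uniform 7.2000, cycloidal 8.5623, simple-harmonic 8.1406
only one law matches every sample → cycloidal

cycloidal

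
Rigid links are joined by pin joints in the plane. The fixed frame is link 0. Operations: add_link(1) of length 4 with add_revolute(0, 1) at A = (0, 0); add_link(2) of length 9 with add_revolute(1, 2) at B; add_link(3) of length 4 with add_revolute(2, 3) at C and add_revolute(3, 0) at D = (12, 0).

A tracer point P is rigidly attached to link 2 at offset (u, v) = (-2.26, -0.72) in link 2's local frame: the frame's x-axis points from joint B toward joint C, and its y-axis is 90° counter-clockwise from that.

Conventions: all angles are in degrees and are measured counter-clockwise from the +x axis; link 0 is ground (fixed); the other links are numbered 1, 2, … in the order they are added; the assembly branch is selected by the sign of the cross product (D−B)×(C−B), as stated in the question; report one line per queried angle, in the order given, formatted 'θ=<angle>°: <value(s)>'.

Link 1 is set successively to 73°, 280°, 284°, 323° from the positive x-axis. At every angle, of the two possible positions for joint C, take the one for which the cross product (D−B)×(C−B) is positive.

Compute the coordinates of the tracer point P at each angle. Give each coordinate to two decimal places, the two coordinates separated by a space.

A=(0,0), D=(12.00,0)
θ=73°: B = A + 4.00·(cos73°, sin73°) = (1.1695, 3.8252)
θ=73°: |BD| = 11.4862
θ=73°: circle(B,9.00) ∩ circle(D,4.00): a=8.5726, h=2.7406
θ=73°:   candidates: C₊=(10.1654,3.5545) cross=31.479; C₋=(8.3400,-1.6139) cross=-31.479
θ=73°:   branch + wants cross > 0 → take C=(10.1654,3.5545) (cross=31.479)
θ=73°: ex = (C−B)/|BC| = (0.9995,-0.0301); ey = (0.0301,0.9995)
θ=73°: P = B + -2.26·ex + -0.72·ey = (-1.1111,3.1735)
θ=280°: B = A + 4.00·(cos280°, sin280°) = (0.6946, -3.9392)
θ=280°: |BD| = 11.9720
θ=280°: circle(B,9.00) ∩ circle(D,4.00): a=8.7007, h=2.3018
θ=280°:   candidates: C₊=(8.1534,1.0972) cross=27.557; C₋=(9.6682,-3.2500) cross=-27.557
θ=280°:   branch + wants cross > 0 → take C=(8.1534,1.0972) (cross=27.557)
θ=280°: ex = (C−B)/|BC| = (0.8288,0.5596); ey = (-0.5596,0.8288)
θ=280°: P = B + -2.26·ex + -0.72·ey = (-0.7755,-5.8006)
θ=284°: B = A + 4.00·(cos284°, sin284°) = (0.9677, -3.8812)
θ=284°: |BD| = 11.6951
θ=284°: circle(B,9.00) ∩ circle(D,4.00): a=8.6265, h=2.5659
θ=284°:   candidates: C₊=(8.2538,1.4021) cross=30.008; C₋=(9.9568,-3.4388) cross=-30.008
θ=284°:   branch + wants cross > 0 → take C=(8.2538,1.4021) (cross=30.008)
θ=284°: ex = (C−B)/|BC| = (0.8096,0.5870); ey = (-0.5870,0.8096)
θ=284°: P = B + -2.26·ex + -0.72·ey = (-0.4393,-5.7908)
θ=323°: B = A + 4.00·(cos323°, sin323°) = (3.1945, -2.4073)
θ=323°: |BD| = 9.1286
θ=323°: circle(B,9.00) ∩ circle(D,4.00): a=8.1245, h=3.8719
θ=323°:   candidates: C₊=(10.0104,3.4701) cross=35.345; C₋=(12.0525,-3.9997) cross=-35.345
θ=323°:   branch + wants cross > 0 → take C=(10.0104,3.4701) (cross=35.345)
θ=323°: ex = (C−B)/|BC| = (0.7573,0.6530); ey = (-0.6530,0.7573)
θ=323°: P = B + -2.26·ex + -0.72·ey = (1.9532,-4.4284)

θ=73°: -1.11 3.17
θ=280°: -0.78 -5.80
θ=284°: -0.44 -5.79
θ=323°: 1.95 -4.43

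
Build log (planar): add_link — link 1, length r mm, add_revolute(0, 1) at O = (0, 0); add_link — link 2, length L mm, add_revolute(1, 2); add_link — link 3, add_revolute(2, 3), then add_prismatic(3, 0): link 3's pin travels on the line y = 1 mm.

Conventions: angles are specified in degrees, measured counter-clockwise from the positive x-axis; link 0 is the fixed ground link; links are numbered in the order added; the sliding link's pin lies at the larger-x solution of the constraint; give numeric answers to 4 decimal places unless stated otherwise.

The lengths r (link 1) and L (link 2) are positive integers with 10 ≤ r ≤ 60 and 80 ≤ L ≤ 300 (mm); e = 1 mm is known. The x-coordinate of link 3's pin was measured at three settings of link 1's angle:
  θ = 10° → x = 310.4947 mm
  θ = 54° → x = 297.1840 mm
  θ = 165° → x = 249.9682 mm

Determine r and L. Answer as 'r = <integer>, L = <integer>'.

constraint per measurement: (x − r cos θ)² + (r sin θ − e)² = L²
subtracting the θ₁ and θ₂ equations cancels the r² and L² terms:
r = (x₁² − x₂²) / (2[(x₁cos θ₁ + e sin θ₁) − (x₂cos θ₂ + e sin θ₂)]) = 31.0000 → r = 31
L² = (x₁ − r cos θ₁)² + (r sin θ₁ − e)² = 78399.9821 → L = 280.0000 → L = 280
check at θ₃=165°: x = 249.9682 (printed 249.9682) ✓

r = 31, L = 280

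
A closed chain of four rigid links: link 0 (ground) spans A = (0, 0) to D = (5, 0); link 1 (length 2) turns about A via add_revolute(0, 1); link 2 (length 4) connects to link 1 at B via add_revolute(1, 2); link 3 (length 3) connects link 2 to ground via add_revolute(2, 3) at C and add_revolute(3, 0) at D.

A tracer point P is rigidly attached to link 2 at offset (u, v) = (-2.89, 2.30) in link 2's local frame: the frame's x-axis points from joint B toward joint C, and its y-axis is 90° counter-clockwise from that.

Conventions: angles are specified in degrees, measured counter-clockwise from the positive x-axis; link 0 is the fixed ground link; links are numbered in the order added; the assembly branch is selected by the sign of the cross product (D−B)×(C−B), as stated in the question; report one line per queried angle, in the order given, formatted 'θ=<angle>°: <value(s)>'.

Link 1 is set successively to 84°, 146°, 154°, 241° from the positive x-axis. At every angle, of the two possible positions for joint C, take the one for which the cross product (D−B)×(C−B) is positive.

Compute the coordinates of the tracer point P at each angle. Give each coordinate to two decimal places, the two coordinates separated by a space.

A=(0,0), D=(5.00,0)
θ=84°: B = A + 2.00·(cos84°, sin84°) = (0.2091, 1.9890)
θ=84°: |BD| = 5.1874
θ=84°: circle(B,4.00) ∩ circle(D,3.00): a=3.2684, h=2.3060
θ=84°:   candidates: C₊=(4.1119,2.8655) cross=11.962; C₋=(2.3435,-1.3939) cross=-11.962
θ=84°:   branch + wants cross > 0 → take C=(4.1119,2.8655) (cross=11.962)
θ=84°: ex = (C−B)/|BC| = (0.9757,0.2191); ey = (-0.2191,0.9757)
θ=84°: P = B + -2.89·ex + 2.30·ey = (-3.1147,3.5999)
θ=146°: B = A + 2.00·(cos146°, sin146°) = (-1.6581, 1.1184)
θ=146°: |BD| = 6.7514
θ=146°: circle(B,4.00) ∩ circle(D,3.00): a=3.8941, h=0.9144
θ=146°:   candidates: C₊=(2.3337,1.3750) cross=6.173; C₋=(2.0307,-0.4284) cross=-6.173
θ=146°:   branch + wants cross > 0 → take C=(2.3337,1.3750) (cross=6.173)
θ=146°: ex = (C−B)/|BC| = (0.9979,0.0642); ey = (-0.0642,0.9979)
θ=146°: P = B + -2.89·ex + 2.30·ey = (-4.6897,3.2282)
θ=154°: B = A + 2.00·(cos154°, sin154°) = (-1.7976, 0.8767)
θ=154°: |BD| = 6.8539
θ=154°: circle(B,4.00) ∩ circle(D,3.00): a=3.9376, h=0.7037
θ=154°:   candidates: C₊=(2.1977,1.0710) cross=4.823; C₋=(2.0176,-0.3249) cross=-4.823
θ=154°:   branch + wants cross > 0 → take C=(2.1977,1.0710) (cross=4.823)
θ=154°: ex = (C−B)/|BC| = (0.9988,0.0486); ey = (-0.0486,0.9988)
θ=154°: P = B + -2.89·ex + 2.30·ey = (-4.7959,3.0337)
θ=241°: B = A + 2.00·(cos241°, sin241°) = (-0.9696, -1.7492)
θ=241°: |BD| = 6.2206
θ=241°: circle(B,4.00) ∩ circle(D,3.00): a=3.6730, h=1.5841
θ=241°:   candidates: C₊=(2.1097,0.8038) cross=9.854; C₋=(3.0006,-2.2366) cross=-9.854
θ=241°:   branch + wants cross > 0 → take C=(2.1097,0.8038) (cross=9.854)
θ=241°: ex = (C−B)/|BC| = (0.7698,0.6383); ey = (-0.6383,0.7698)
θ=241°: P = B + -2.89·ex + 2.30·ey = (-4.6624,-1.8232)

θ=84°: -3.11 3.60
θ=146°: -4.69 3.23
θ=154°: -4.80 3.03
θ=241°: -4.66 -1.82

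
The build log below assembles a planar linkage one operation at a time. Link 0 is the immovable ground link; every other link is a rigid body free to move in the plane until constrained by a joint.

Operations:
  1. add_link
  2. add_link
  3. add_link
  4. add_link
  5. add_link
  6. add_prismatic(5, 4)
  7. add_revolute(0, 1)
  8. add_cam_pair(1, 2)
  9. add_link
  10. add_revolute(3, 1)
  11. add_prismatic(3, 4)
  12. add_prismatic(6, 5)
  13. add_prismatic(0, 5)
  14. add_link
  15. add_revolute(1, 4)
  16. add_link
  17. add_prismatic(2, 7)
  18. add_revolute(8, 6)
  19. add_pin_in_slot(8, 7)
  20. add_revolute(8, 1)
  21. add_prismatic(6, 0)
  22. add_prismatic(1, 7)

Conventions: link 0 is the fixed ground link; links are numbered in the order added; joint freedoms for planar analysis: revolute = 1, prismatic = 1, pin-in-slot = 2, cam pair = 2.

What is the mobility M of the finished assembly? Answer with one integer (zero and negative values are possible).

ground; <1,0,0>
#1 <2,0,0>
#2 <3,0,0>
#3 <4,0,0>
#4 <5,0,0>
#5 <6,0,0>
P:5↔4 J1 <6,1,0>
R:0↔1 J1 <6,2,0>
C:1↔2 J2 <6,2,1>
#6 <7,2,1>
R:3↔1 J1 <7,3,1>
P:3↔4 J1 <7,4,1>
P:6↔5 J1 <7,5,1>
P:0↔5 J1 <7,6,1>
#7 <8,6,1>
R:1↔4 J1 <8,7,1>
#8 <9,7,1>
P:2↔7 J1 <9,8,1>
R:8↔6 J1 <9,9,1>
PS:8↔7 J2 <9,9,2>
R:8↔1 J1 <9,10,2>
P:6↔0 J1 <9,11,2>
P:1↔7 J1 <9,12,2>
3×8 − 2×12 − 1×2 = -2

M = -2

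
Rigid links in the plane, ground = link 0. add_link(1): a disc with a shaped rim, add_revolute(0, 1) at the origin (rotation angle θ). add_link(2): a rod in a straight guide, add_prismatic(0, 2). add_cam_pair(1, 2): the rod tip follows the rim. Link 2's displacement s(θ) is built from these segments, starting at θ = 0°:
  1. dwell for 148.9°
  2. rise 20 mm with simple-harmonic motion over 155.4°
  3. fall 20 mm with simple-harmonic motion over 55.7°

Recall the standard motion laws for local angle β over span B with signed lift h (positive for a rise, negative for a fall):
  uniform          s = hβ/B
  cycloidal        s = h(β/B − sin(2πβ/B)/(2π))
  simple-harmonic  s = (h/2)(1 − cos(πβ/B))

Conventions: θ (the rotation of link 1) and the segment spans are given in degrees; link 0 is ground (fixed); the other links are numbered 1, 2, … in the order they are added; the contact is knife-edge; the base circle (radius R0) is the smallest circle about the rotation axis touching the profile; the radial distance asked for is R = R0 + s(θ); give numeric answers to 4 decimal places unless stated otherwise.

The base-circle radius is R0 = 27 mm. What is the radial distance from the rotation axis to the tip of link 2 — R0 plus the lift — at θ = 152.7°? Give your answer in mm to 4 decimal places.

segment 1 (0° to 148.9°, dwell): s unchanged at 0.0000
θ = 152.7° falls in segment 2 (148.9° to 304.3°, simple-harmonic, h = 20): β = 152.7 − 148.9 = 3.8°, B = 155.4°; Δs = 20/2·(1 − cos(π·0.0245)) = 0.0295; s = 0.0000 + 0.0295 = 0.0295
R = R0 + s = 27 + 0.0295 = 27.0295

27.0295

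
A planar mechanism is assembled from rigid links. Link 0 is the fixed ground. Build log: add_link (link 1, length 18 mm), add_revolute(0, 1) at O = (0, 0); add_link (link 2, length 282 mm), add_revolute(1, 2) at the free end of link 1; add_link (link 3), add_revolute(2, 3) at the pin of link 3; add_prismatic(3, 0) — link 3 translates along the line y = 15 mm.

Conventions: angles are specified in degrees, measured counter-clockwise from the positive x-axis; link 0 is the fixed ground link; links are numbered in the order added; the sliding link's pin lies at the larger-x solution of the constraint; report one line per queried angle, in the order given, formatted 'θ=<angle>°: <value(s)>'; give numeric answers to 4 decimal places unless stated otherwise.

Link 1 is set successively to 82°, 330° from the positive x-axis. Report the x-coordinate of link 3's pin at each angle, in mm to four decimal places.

geometry: r = 18 mm, L = 282 mm, e = 15 mm
θ=82°: crank pin P = (r cos θ, r sin θ) = (2.505116, 17.824825)
θ=82°: h = r sin θ − e = 17.824825 − 15 = 2.824825
θ=82°: x = r cos θ + √(L² − h²) = 2.505116 + 281.985851 = 284.490967
θ=330°: crank pin P = (r cos θ, r sin θ) = (15.588457, -9.000000)
θ=330°: h = r sin θ − e = -9.000000 − 15 = -24.000000
θ=330°: x = r cos θ + √(L² − h²) = 15.588457 + 280.976867 = 296.565325

θ=82°: 284.4910
θ=330°: 296.5653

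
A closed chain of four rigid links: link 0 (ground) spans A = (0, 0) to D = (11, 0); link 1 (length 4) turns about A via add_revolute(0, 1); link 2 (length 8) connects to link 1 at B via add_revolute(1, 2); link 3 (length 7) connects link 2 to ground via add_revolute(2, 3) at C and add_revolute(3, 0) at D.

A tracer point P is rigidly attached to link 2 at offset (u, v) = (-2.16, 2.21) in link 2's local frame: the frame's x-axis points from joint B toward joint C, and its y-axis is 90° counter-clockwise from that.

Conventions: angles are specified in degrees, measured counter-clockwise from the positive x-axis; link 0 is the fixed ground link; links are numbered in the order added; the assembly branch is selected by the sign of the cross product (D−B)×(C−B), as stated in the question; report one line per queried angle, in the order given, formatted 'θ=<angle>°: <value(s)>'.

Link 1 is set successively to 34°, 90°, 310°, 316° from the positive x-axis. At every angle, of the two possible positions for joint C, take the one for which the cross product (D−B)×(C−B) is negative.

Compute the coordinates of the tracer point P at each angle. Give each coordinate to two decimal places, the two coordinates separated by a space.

A=(0,0), D=(11.00,0)
θ=34°: B = A + 4.00·(cos34°, sin34°) = (3.3162, 2.2368)
θ=34°: |BD| = 8.0028
θ=34°: circle(B,8.00) ∩ circle(D,7.00): a=4.9386, h=6.2937
θ=34°:   candidates: C₊=(9.8170,6.8993) cross=50.367; C₋=(6.2988,-5.1864) cross=-50.367
θ=34°:   branch - wants cross < 0 → take C=(6.2988,-5.1864) (cross=-50.367)
θ=34°: ex = (C−B)/|BC| = (0.3728,-0.9279); ey = (0.9279,0.3728)
θ=34°: P = B + -2.16·ex + 2.21·ey = (4.5615,5.0650)
θ=90°: B = A + 4.00·(cos90°, sin90°) = (0.0000, 4.0000)
θ=90°: |BD| = 11.7047
θ=90°: circle(B,8.00) ∩ circle(D,7.00): a=6.4931, h=4.6733
θ=90°:   candidates: C₊=(7.6992,6.1729) cross=54.699; C₋=(4.5051,-2.6109) cross=-54.699
θ=90°:   branch - wants cross < 0 → take C=(4.5051,-2.6109) (cross=-54.699)
θ=90°: ex = (C−B)/|BC| = (0.5631,-0.8264); ey = (0.8264,0.5631)
θ=90°: P = B + -2.16·ex + 2.21·ey = (0.6099,7.0295)
θ=310°: B = A + 4.00·(cos310°, sin310°) = (2.5712, -3.0642)
θ=310°: |BD| = 8.9685
θ=310°: circle(B,8.00) ∩ circle(D,7.00): a=5.3205, h=5.9743
θ=310°:   candidates: C₊=(5.5303,4.3684) cross=53.581; C₋=(9.6127,-6.8611) cross=-53.581
θ=310°:   branch - wants cross < 0 → take C=(9.6127,-6.8611) (cross=-53.581)
θ=310°: ex = (C−B)/|BC| = (0.8802,-0.4746); ey = (0.4746,0.8802)
θ=310°: P = B + -2.16·ex + 2.21·ey = (1.7189,-0.0938)
θ=316°: B = A + 4.00·(cos316°, sin316°) = (2.8774, -2.7786)
θ=316°: |BD| = 8.5848
θ=316°: circle(B,8.00) ∩ circle(D,7.00): a=5.1660, h=6.1084
θ=316°:   candidates: C₊=(5.7882,4.6730) cross=52.439; C₋=(9.7424,-6.8861) cross=-52.439
θ=316°:   branch - wants cross < 0 → take C=(9.7424,-6.8861) (cross=-52.439)
θ=316°: ex = (C−B)/|BC| = (0.8581,-0.5134); ey = (0.5134,0.8581)
θ=316°: P = B + -2.16·ex + 2.21·ey = (2.1585,0.2268)

θ=34°: 4.56 5.06
θ=90°: 0.61 7.03
θ=310°: 1.72 -0.09
θ=316°: 2.16 0.23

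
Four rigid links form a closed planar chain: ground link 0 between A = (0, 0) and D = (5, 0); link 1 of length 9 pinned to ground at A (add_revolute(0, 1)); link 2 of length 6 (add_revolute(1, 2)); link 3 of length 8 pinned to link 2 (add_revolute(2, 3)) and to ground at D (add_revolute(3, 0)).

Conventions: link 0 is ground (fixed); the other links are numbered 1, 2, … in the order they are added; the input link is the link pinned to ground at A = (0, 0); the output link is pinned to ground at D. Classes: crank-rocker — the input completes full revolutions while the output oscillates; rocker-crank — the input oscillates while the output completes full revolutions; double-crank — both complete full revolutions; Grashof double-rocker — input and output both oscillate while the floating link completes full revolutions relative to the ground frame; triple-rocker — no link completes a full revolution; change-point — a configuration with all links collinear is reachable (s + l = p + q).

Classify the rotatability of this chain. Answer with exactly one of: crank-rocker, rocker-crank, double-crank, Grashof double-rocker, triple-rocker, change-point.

lengths: ground=5, input=9, coupler=6, output=8
sorted: s=5 (shortest), l=9 (longest), p+q=14
s + l = 14 vs p + q = 14
s + l = p + q → change-point (collinear configuration reachable)

change-point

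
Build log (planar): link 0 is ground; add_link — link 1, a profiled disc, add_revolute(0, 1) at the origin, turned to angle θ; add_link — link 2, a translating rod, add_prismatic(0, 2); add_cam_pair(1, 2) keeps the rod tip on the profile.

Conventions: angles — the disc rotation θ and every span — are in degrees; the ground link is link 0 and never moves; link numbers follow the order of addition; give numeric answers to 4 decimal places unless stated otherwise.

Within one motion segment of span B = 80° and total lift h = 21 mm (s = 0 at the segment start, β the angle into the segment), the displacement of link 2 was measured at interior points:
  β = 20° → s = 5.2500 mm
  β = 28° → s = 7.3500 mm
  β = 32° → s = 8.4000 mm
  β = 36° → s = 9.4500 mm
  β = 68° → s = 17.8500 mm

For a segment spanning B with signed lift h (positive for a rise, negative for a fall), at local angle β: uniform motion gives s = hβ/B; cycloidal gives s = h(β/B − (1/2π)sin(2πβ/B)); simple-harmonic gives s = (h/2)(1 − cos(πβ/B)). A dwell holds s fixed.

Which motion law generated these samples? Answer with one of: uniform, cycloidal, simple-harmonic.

candidates at β/B = r: uniform s = h·r (linear in β); cycloidal s = h·(r − sin(2πr)/(2π)); simple-harmonic s = (h/2)(1 − cos(πr))
β=20°: printed 5.2500 | uniform 5.2500, cycloidal 1.9077, simple-harmonic 3.0754
β=28°: printed 7.3500 | uniform 7.3500, cycloidal 4.6461, simple-harmonic 5.7331
β=32°: printed 8.4000 | uniform 8.4000, cycloidal 6.4355, simple-harmonic 7.2553
β=36°: printed 9.4500 | uniform 9.4500, cycloidal 8.4172, simple-harmonic 8.8574
β=68°: printed 17.8500 | uniform 17.8500, cycloidal 20.5539, simple-harmonic 19.8556
only one law matches every sample → uniform

uniform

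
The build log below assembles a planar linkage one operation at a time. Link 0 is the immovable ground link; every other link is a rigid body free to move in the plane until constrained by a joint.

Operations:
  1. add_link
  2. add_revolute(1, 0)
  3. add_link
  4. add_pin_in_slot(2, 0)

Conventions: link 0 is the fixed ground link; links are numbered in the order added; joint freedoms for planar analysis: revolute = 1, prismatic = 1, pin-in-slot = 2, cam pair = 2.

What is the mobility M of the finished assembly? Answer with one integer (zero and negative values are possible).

ground; <1,0,0>
#1 <2,0,0>
R:1↔0 J1 <2,1,0>
#2 <3,1,0>
PS:2↔0 J2 <3,1,1>
3×2 − 2×1 − 1×1 = 3

M = 3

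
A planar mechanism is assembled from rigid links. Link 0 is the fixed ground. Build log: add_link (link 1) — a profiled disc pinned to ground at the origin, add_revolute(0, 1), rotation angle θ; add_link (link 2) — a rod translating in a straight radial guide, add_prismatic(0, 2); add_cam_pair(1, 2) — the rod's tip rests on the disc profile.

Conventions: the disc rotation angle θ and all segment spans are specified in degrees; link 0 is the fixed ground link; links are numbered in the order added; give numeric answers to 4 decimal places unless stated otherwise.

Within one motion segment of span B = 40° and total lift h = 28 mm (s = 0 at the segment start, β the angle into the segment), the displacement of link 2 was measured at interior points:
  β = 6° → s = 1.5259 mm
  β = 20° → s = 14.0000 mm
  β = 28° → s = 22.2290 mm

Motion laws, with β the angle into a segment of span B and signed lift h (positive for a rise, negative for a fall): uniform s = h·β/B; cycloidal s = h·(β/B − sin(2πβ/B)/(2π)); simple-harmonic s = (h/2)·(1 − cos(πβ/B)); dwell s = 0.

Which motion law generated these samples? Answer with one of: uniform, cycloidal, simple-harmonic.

candidates at β/B = r: uniform s = h·r (linear in β); cycloidal s = h·(r − sin(2πr)/(2π)); simple-harmonic s = (h/2)(1 − cos(πr))
β=6°: printed 1.5259 | uniform 4.2000, cycloidal 0.5947, simple-harmonic 1.5259
β=20°: printed 14.0000 | uniform 14.0000, cycloidal 14.0000, simple-harmonic 14.0000
β=28°: printed 22.2290 | uniform 19.6000, cycloidal 23.8382, simple-harmonic 22.2290
only one law matches every sample → simple-harmonic

simple-harmonic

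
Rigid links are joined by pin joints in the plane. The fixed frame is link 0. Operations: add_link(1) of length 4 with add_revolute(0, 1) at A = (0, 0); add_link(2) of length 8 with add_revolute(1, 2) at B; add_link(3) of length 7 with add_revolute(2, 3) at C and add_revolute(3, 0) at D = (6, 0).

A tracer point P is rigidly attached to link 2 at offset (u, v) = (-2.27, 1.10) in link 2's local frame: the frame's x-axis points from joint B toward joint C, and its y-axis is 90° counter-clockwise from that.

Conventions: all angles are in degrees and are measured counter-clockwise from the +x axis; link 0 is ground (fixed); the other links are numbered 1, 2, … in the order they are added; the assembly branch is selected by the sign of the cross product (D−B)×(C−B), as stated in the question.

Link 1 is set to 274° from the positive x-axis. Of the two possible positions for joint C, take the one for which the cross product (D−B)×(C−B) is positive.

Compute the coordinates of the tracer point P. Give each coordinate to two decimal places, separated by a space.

A=(0,0), D=(6.00,0)
B = A + 4.00·(cos274°, sin274°) = (0.2790, -3.9903)
|BD| = 6.9751
circle(B,8.00) ∩ circle(D,7.00): a=4.5628, h=6.5712
  candidates: C₊=(0.2622,4.0097) cross=45.835; C₋=(7.7807,-6.7697) cross=-45.835
  branch + wants cross > 0 → take C=(0.2622,4.0097) (cross=45.835)
ex = (C−B)/|BC| = (-0.0021,1.0000); ey = (-1.0000,-0.0021)
P = B + -2.27·ex + 1.10·ey = (-0.8162,-6.2626)

-0.82 -6.26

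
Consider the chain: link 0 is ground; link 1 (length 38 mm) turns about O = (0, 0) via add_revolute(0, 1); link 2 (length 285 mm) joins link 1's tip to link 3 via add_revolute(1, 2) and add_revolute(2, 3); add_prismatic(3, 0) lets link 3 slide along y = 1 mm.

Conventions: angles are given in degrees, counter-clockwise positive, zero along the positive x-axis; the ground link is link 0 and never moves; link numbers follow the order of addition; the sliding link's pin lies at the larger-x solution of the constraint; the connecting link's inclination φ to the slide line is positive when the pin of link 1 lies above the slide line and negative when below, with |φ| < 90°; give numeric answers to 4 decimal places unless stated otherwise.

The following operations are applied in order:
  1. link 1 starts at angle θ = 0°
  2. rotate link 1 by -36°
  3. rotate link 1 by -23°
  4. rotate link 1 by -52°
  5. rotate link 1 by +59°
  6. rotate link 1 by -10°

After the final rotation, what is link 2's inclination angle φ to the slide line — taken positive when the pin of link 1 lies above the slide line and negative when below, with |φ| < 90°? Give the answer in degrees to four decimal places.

geometry: r = 38 mm, L = 285 mm, e = 1 mm; θ starts at 0°
rotate link 1 by -36°: θ ← 0° -36° = -36°
rotate link 1 by -23°: θ ← -36° -23° = -59°
rotate link 1 by -52°: θ ← -59° -52° = -111°
rotate link 1 by +59°: θ ← -111° +59° = -52°
rotate link 1 by -10°: θ ← -52° -10° = -62°
h = r sin θ − e = -33.552009 − 1 = -34.552009
sin φ = h / L = -34.552009 / 285 = -0.12123512
φ = arcsin(-0.12123512) = -6.963390°

-6.9634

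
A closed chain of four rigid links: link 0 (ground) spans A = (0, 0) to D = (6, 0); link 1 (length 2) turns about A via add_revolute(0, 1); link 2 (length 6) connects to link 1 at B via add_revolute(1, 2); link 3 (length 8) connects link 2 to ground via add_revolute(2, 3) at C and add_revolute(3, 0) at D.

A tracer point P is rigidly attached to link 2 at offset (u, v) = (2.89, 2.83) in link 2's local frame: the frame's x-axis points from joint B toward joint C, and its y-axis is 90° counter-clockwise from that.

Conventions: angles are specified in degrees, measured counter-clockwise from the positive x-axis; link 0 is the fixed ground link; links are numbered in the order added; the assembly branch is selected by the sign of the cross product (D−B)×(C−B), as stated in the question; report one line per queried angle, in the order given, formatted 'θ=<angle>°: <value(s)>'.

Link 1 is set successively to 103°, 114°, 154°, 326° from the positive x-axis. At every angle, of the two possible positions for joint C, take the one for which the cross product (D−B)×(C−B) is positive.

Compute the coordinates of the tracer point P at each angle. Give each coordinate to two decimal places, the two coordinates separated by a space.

A=(0,0), D=(6.00,0)
θ=103°: B = A + 2.00·(cos103°, sin103°) = (-0.4499, 1.9487)
θ=103°: |BD| = 6.7379
θ=103°: circle(B,6.00) ∩ circle(D,8.00): a=1.2911, h=5.8594
θ=103°:   candidates: C₊=(2.4807,7.1843) cross=39.480; C₋=(-0.9086,-4.0337) cross=-39.480
θ=103°:   branch + wants cross > 0 → take C=(2.4807,7.1843) (cross=39.480)
θ=103°: ex = (C−B)/|BC| = (0.4884,0.8726); ey = (-0.8726,0.4884)
θ=103°: P = B + 2.89·ex + 2.83·ey = (-1.5078,5.8528)
θ=114°: B = A + 2.00·(cos114°, sin114°) = (-0.8135, 1.8271)
θ=114°: |BD| = 7.0542
θ=114°: circle(B,6.00) ∩ circle(D,8.00): a=1.5425, h=5.7983
θ=114°:   candidates: C₊=(2.1782,7.0281) cross=40.903; C₋=(-0.8255,-4.1729) cross=-40.903
θ=114°:   branch + wants cross > 0 → take C=(2.1782,7.0281) (cross=40.903)
θ=114°: ex = (C−B)/|BC| = (0.4986,0.8668); ey = (-0.8668,0.4986)
θ=114°: P = B + 2.89·ex + 2.83·ey = (-1.8256,5.7433)
θ=154°: B = A + 2.00·(cos154°, sin154°) = (-1.7976, 0.8767)
θ=154°: |BD| = 7.8467
θ=154°: circle(B,6.00) ∩ circle(D,8.00): a=2.1392, h=5.6057
θ=154°:   candidates: C₊=(0.9545,6.2083) cross=43.986; C₋=(-0.2982,-4.9329) cross=-43.986
θ=154°:   branch + wants cross > 0 → take C=(0.9545,6.2083) (cross=43.986)
θ=154°: ex = (C−B)/|BC| = (0.4587,0.8886); ey = (-0.8886,0.4587)
θ=154°: P = B + 2.89·ex + 2.83·ey = (-2.9867,4.7429)
θ=326°: B = A + 2.00·(cos326°, sin326°) = (1.6581, -1.1184)
θ=326°: |BD| = 4.4836
θ=326°: circle(B,6.00) ∩ circle(D,8.00): a=-0.8806, h=5.9350
θ=326°:   candidates: C₊=(-0.6751,4.4094) cross=26.611; C₋=(2.2857,-7.0855) cross=-26.611
θ=326°:   branch + wants cross > 0 → take C=(-0.6751,4.4094) (cross=26.611)
θ=326°: ex = (C−B)/|BC| = (-0.3889,0.9213); ey = (-0.9213,-0.3889)
θ=326°: P = B + 2.89·ex + 2.83·ey = (-2.0730,0.4437)

θ=103°: -1.51 5.85
θ=114°: -1.83 5.74
θ=154°: -2.99 4.74
θ=326°: -2.07 0.44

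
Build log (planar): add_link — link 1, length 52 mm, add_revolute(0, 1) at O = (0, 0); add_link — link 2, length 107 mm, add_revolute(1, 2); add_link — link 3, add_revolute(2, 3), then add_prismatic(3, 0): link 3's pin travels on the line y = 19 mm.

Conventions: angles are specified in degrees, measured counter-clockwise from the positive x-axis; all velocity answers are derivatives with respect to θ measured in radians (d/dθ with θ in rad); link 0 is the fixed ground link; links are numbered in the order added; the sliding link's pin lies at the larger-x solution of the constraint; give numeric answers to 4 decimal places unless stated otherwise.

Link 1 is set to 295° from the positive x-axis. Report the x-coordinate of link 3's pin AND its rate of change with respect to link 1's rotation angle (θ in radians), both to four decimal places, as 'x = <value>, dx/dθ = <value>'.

geometry: r = 52 mm, L = 107 mm, e = 19 mm
crank pin P = (r cos θ, r sin θ) = (21.976150, -47.128005)
h = r sin θ − e = -47.128005 − 19 = -66.128005
x = r cos θ + √(L² − h²) = 21.976150 + 84.119480 = 106.095630
dx/dθ = −r sin θ − h·r cos θ/√(L² − h²) (θ in radians; h = -66.128005) = 64.403895

x = 106.0956, dx/dθ = 64.4039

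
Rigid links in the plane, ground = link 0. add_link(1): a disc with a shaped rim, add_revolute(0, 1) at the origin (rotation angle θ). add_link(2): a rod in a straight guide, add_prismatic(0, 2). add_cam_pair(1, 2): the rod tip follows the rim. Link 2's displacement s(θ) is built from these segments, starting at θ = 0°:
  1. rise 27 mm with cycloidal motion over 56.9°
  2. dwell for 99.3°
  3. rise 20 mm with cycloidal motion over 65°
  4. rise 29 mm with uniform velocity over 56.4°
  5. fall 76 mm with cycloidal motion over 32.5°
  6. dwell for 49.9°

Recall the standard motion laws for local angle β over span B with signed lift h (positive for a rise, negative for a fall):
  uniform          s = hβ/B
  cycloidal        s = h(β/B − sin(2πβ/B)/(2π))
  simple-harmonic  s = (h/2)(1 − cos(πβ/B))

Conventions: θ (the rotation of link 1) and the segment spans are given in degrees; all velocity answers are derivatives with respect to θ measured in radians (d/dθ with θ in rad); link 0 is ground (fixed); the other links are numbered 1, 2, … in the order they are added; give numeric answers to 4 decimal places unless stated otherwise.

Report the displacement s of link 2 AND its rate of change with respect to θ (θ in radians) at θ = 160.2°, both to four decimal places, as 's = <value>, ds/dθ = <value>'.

segment 1 (0° to 56.9°, cycloidal, h = 27) is passed completely: s = 0.0000 + (27) = 27.0000
segment 2 (56.9° to 156.2°, dwell): s unchanged at 27.0000
θ = 160.2° falls in segment 3 (156.2° to 221.2°, cycloidal, h = 20): β = 160.2 − 156.2 = 4°, B = 65°; Δs = 20·(0.0615 − sin(2π·0.0615)/(2π)) = 0.0304; s = 27.0000 + 0.0304 = 27.0304
velocity in seg [156.2°–221.2°] (cycloidal), θ in radians: β = 4° = 0.0698 rad, B = 65° = 1.1345 rad; ds/dθ = (h/B)(1 − cos(2πβ/B)) = (20/1.1345)(1 − cos(2π·0.0615)) = 1.301502 mm/rad

s = 27.0304, ds/dθ = 1.3015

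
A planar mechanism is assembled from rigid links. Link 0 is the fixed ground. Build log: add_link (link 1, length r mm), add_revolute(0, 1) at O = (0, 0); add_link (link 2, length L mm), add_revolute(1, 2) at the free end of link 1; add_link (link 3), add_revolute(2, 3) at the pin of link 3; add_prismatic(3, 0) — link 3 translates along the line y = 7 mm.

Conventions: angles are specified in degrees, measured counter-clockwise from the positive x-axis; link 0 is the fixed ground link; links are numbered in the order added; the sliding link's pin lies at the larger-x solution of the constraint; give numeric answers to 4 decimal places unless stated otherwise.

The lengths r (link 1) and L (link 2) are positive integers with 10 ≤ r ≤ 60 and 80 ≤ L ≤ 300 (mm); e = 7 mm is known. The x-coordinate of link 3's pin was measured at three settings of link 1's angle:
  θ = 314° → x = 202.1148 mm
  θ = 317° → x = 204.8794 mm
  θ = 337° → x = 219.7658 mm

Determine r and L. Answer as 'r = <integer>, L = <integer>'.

constraint per measurement: (x − r cos θ)² + (r sin θ − e)² = L²
subtracting the θ₁ and θ₂ equations cancels the r² and L² terms:
r = (x₁² − x₂²) / (2[(x₁cos θ₁ + e sin θ₁) − (x₂cos θ₂ + e sin θ₂)]) = 57.9990 → r = 58
L² = (x₁ − r cos θ₁)² + (r sin θ₁ − e)² = 28561.0107 → L = 169.0000 → L = 169
check at θ₃=337°: x = 219.7658 (printed 219.7658) ✓

r = 58, L = 169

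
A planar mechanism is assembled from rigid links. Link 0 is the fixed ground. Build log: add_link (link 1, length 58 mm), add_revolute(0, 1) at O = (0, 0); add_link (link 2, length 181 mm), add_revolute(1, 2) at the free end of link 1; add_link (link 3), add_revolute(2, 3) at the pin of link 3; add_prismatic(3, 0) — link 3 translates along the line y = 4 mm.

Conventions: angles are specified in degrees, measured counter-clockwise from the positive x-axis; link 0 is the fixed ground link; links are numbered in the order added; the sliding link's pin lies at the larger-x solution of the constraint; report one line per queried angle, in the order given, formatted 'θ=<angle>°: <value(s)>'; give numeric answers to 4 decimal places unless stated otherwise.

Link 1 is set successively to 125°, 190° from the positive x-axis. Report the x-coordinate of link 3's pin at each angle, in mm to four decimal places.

geometry: r = 58 mm, L = 181 mm, e = 4 mm
θ=125°: crank pin P = (r cos θ, r sin θ) = (-33.267433, 47.510819)
θ=125°: h = r sin θ − e = 47.510819 − 4 = 43.510819
θ=125°: x = r cos θ + √(L² − h²) = -33.267433 + 175.692369 = 142.424936
θ=190°: crank pin P = (r cos θ, r sin θ) = (-57.118850, -10.071594)
θ=190°: h = r sin θ − e = -10.071594 − 4 = -14.071594
θ=190°: x = r cos θ + √(L² − h²) = -57.118850 + 180.452183 = 123.333333

θ=125°: 142.4249
θ=190°: 123.3333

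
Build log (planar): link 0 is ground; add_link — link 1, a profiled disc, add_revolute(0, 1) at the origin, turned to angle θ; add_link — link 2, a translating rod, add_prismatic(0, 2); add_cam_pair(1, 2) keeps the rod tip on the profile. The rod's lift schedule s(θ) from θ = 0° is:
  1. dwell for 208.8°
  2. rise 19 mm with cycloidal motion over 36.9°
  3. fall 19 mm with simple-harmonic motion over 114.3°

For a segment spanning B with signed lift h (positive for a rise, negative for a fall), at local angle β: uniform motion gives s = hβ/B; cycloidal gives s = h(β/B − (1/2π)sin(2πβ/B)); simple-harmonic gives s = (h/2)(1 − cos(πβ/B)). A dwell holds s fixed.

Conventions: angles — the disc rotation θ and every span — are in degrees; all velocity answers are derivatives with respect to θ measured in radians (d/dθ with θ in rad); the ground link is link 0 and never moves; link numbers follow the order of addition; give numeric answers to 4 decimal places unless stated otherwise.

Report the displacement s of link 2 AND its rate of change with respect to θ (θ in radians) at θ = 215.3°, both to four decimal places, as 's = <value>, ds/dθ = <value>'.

seg 1 [0°–208.8°] dwell: s stays 0.0000
seg 2 [208.8°–245.7°] cycloidal, h=19: θ=215.3° here. β=6.5, B=36.9. 19·(0.1762 − sin(2π·0.1762)/(2π)) = 0.6427 → s = 0.6427
velocity in seg [208.8°–245.7°] (cycloidal), θ in radians: β = 6.5° = 0.1134 rad, B = 36.9° = 0.6440 rad; ds/dθ = (h/B)(1 − cos(2πβ/B)) = (19/0.6440)(1 − cos(2π·0.1762)) = 16.298890 mm/rad

s = 0.6427, ds/dθ = 16.2989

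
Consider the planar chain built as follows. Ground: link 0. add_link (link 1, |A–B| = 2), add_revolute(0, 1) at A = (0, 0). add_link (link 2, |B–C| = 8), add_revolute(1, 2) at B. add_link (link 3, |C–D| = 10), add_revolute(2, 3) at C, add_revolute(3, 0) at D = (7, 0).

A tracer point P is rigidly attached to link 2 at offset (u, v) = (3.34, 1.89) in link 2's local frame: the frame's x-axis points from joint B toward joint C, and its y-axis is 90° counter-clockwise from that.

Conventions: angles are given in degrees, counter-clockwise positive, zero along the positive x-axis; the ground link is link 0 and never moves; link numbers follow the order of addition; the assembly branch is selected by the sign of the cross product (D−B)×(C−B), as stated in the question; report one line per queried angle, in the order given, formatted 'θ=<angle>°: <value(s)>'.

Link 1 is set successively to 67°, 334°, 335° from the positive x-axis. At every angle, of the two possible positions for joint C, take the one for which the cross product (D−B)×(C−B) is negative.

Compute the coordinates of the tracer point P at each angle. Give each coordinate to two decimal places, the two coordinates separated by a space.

A=(0,0), D=(7.00,0)
θ=67°: B = A + 2.00·(cos67°, sin67°) = (0.7815, 1.8410)
θ=67°: |BD| = 6.4853
θ=67°: circle(B,8.00) ∩ circle(D,10.00): a=0.4672, h=7.9863
θ=67°:   candidates: C₊=(3.4965,9.3662) cross=51.794; C₋=(-1.0377,-5.9494) cross=-51.794
θ=67°:   branch - wants cross < 0 → take C=(-1.0377,-5.9494) (cross=-51.794)
θ=67°: ex = (C−B)/|BC| = (-0.2274,-0.9738); ey = (0.9738,-0.2274)
θ=67°: P = B + 3.34·ex + 1.89·ey = (1.8625,-1.8413)
θ=334°: B = A + 2.00·(cos334°, sin334°) = (1.7976, -0.8767)
θ=334°: |BD| = 5.2758
θ=334°: circle(B,8.00) ∩ circle(D,10.00): a=-0.7739, h=7.9625
θ=334°:   candidates: C₊=(-0.2888,6.8464) cross=42.008; C₋=(2.3576,-8.8571) cross=-42.008
θ=334°:   branch - wants cross < 0 → take C=(2.3576,-8.8571) (cross=-42.008)
θ=334°: ex = (C−B)/|BC| = (0.0700,-0.9975); ey = (0.9975,0.0700)
θ=334°: P = B + 3.34·ex + 1.89·ey = (3.9168,-4.0762)
θ=335°: B = A + 2.00·(cos335°, sin335°) = (1.8126, -0.8452)
θ=335°: |BD| = 5.2558
θ=335°: circle(B,8.00) ∩ circle(D,10.00): a=-0.7969, h=7.9602
θ=335°:   candidates: C₊=(-0.2541,6.8832) cross=41.837; C₋=(2.3063,-8.8300) cross=-41.837
θ=335°:   branch - wants cross < 0 → take C=(2.3063,-8.8300) (cross=-41.837)
θ=335°: ex = (C−B)/|BC| = (0.0617,-0.9981); ey = (0.9981,0.0617)
θ=335°: P = B + 3.34·ex + 1.89·ey = (3.9051,-4.0622)

θ=67°: 1.86 -1.84
θ=334°: 3.92 -4.08
θ=335°: 3.91 -4.06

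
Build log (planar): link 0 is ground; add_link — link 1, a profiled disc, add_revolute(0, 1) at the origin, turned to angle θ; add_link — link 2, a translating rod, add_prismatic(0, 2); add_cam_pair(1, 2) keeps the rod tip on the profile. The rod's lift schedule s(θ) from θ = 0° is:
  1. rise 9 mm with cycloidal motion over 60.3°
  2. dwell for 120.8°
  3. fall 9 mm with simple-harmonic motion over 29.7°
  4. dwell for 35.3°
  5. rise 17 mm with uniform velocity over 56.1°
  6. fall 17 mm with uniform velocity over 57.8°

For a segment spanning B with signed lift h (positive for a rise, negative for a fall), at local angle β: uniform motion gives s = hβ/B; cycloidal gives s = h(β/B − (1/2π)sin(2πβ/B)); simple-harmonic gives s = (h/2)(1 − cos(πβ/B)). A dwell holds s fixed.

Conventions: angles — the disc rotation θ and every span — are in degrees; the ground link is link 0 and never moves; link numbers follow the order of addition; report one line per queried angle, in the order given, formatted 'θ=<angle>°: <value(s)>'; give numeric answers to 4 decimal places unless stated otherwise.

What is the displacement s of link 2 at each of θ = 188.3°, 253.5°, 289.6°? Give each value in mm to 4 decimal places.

seg 1 [0°–60.3°] cycloidal, h=9: full span → s += 9 → s = 9.0000
seg 2 [60.3°–181.1°] dwell: s stays 9.0000
seg 3 [181.1°–210.8°] simple-harmonic, h=-9: θ=188.3° here. β=7.2, B=29.7. -9/2·(1 − cos(π·0.2424)) = -1.2432 → s = 7.7568
seg 3 [181.1°–210.8°] simple-harmonic, h=-9: full span → s += -9 → s = 0.0000
seg 4 [210.8°–246.1°] dwell: s stays 0.0000
seg 5 [246.1°–302.2°] uniform, h=17: θ=253.5° here. β=7.4, B=56.1. 17·7.4/56.1 = 2.2424 → s = 2.2424
seg 5 [246.1°–302.2°] uniform, h=17: θ=289.6° here. β=43.5, B=56.1. 17·43.5/56.1 = 13.1818 → s = 13.1818

θ=188.3°: 7.7568
θ=253.5°: 2.2424
θ=289.6°: 13.1818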